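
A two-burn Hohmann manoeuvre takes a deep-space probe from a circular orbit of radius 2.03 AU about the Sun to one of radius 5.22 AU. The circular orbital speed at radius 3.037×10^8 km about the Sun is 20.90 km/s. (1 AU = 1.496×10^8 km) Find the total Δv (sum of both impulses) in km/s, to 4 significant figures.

From the circular-orbit relation v² = μ/r at r = 3.037×10^8 km: μ = v²r = (20.90)² × 3.037×10^8 = 1.32659×10^11 km³/s².
In km: r₁ = 2.03 × 1.496×10^8 = 3.03688×10^8 km; r₂ = 5.22 × 1.496×10^8 = 7.80912×10^8 km.
Semi-major axis of the transfer orbit: a_t = (3.03688×10^8 + 7.80912×10^8)/2 = 5.423×10^8 km.
At r₁ the circular-orbit speed is v₁ = √(μ/r₁) = 20.90 km/s.
On the transfer ellipse at r₁, vis-viva equation gives v_p = √[μ(2/r₁ − 1/a_t)] = 25.08 km/s.
First burn Δv₁ = |v_p − v₁| = 4.180 km/s.
At r₂, v₂ = √(μ/r₂) = 13.0337 km/s.
Transfer-orbit speed at r₂: v_a = √[μ(2/r₂ − 1/a_t)] = 9.75353 km/s.
Second burn Δv₂ = |v₂ − v_a| = 3.280 km/s.
Total Δv = Δv₁ + Δv₂ = 7.460 km/s.

Δv = 7.460 km/s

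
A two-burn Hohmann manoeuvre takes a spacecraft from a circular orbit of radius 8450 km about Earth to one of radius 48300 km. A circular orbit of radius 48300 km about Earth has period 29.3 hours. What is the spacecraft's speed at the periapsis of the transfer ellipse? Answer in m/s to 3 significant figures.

From Kepler's third law T² = 4π²r³/μ at r = 48300 km, T = 29.3 hours = 29.3 × 3600 s = 1.0548×10^5 s: μ = 4π²r³/T² = 3.99817×10^5 km³/s².
Semi-major axis of the transfer orbit: a_t = (8450 + 48300)/2 = 28375 km.
The periapsis of the transfer ellipse is at r = 8450 km.
Applying v² = μ(2/r − 1/a_t): v = 8.974 km/s.

v = 8970 m/s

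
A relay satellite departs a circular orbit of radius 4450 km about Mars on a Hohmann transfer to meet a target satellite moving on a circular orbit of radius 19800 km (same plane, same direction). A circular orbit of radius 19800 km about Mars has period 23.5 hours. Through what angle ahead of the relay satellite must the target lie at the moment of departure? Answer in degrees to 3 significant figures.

φ = 93.7°

From Kepler's third law T² = 4π²r³/μ at r = 19800 km, T = 23.5 hours = 23.5 × 3600 s = 84600 s: μ = 4π²r³/T² = 42816.8 km³/s².
Transfer-ellipse semi-major axis a_t = (r₁ + r₂)/2 = (4450 + 19800)/2 = 12125 km.
The half-period of the transfer ellipse is t = π√(a_t³/μ) = 20270 s.
Target angular speed ω₂ = √(μ/r₂³) = 7.427×10^-5 rad/s.
Angle swept by the target during transfer: ω₂·t = 1.5055 rad = 86.26°.
Arrival is 180° from departure on the ellipse, so φ = 180° − 86.26° = 93.7°.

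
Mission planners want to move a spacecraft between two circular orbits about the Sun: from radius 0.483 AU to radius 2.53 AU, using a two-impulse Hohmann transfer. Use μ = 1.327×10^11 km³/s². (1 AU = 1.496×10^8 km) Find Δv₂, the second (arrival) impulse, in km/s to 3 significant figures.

Δv₂ = 8.12 km/s

In km: r₁ = 0.483 × 1.496×10^8 = 7.22568×10^7 km; r₂ = 2.53 × 1.496×10^8 = 3.78488×10^8 km.
The Hohmann ellipse has a_t = (r₁ + r₂)/2 = 2.253724×10^8 km.
On the circular orbit at r = 3.78488×10^8 km, v_c = √(μ/r) = 18.724 km/s.
Transfer-orbit speed at the same r (vis-viva, a = a_t): v_t = √[μ(2/r − 1/a_t)] = 10.602 km/s.
Δv₂ = |v_t − v_c| = |10.602 − 18.724| = 8.122 km/s.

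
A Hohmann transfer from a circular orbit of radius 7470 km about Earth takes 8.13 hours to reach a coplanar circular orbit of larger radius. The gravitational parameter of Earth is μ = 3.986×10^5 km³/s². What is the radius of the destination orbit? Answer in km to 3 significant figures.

r₂ = 57700 km

Transfer time t = 8.13 hours = 29268 s, and t = π√(a_t³/μ).
So a_t = (μ t²/π²)^(1/3) = (3.986×10^5 × (29268)² / π²)^(1/3) = 32584 km.
Since a_t = (r₁ + r₂)/2, r₂ = 2a_t − r₁ = 2×32584 − 7470 = 57698 km.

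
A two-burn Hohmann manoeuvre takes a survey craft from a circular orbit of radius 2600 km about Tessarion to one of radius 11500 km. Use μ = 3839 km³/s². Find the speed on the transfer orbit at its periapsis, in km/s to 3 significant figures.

v = 1.55 km/s

Semi-major axis of the transfer orbit: a_t = (2600 + 11500)/2 = 7050 km.
The periapsis of the transfer ellipse is at r = 2600 km.
Vis-viva: v = √[μ(2/r − 1/a_t)] = √[3839 × (2/2600 − 1/7050)] = 1.552 km/s.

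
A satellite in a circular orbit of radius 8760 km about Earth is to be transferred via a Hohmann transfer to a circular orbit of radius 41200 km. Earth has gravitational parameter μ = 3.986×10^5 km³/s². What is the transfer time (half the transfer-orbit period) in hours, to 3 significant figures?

Semi-major axis of the transfer orbit: a_t = (8760 + 41200)/2 = 24980 km.
By Kepler's third law the transfer-orbit period is T = 2π√(a_t³/μ), so t = T/2 = 19650 s.
Converting: 19650 s ÷ 3600 s/hour = 5.46 hours.

t = 5.46 hours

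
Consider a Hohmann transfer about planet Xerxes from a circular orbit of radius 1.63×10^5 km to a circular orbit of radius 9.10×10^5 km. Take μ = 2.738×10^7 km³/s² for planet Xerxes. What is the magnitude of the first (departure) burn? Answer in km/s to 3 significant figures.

Δv₁ = 3.92 km/s

The Hohmann ellipse has a_t = (r₁ + r₂)/2 = 5.365×10^5 km.
Circular speed at r = 1.630×10^5 km: v_c = √(μ/r) = 12.9605 km/s.
Transfer-orbit speed at the same r (vis-viva, a = a_t): v_t = √[μ(2/r − 1/a_t)] = 16.8795 km/s.
Δv₁ = |v_t − v_c| = |16.8795 − 12.9605| = 3.919 km/s.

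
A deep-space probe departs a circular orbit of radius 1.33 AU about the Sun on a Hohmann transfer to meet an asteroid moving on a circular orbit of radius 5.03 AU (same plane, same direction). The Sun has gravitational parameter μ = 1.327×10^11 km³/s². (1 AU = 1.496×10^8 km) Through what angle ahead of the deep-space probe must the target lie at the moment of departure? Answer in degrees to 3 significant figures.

φ = 89.5°

In km: r₁ = 1.33 × 1.496×10^8 = 1.98968×10^8 km; r₂ = 5.03 × 1.496×10^8 = 7.52488×10^8 km.
Transfer-ellipse semi-major axis a_t = (r₁ + r₂)/2 = (1.98968×10^8 + 7.52488×10^8)/2 = 4.75728×10^8 km.
The half-period of the transfer ellipse is t = π√(a_t³/μ) = 8.9485×10^7 s.
The target's mean motion on its circular orbit is ω₂ = √(μ/r₂³) = 1.7648×10^-8 rad/s.
Angle swept by the target during transfer: ω₂·t = 1.5792 rad = 90.48°.
The deep-space probe traverses 180° on the transfer ellipse, so the target must lead by 180° − 90.48° = 89.5°.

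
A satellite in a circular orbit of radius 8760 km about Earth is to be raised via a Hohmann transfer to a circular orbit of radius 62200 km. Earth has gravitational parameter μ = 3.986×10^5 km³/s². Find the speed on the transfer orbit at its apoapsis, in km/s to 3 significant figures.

v = 1.26 km/s

The Hohmann ellipse has a_t = (r₁ + r₂)/2 = 35480 km.
The apoapsis of the transfer ellipse is at r = 62200 km.
Applying v² = μ(2/r − 1/a_t): v = 1.258 km/s.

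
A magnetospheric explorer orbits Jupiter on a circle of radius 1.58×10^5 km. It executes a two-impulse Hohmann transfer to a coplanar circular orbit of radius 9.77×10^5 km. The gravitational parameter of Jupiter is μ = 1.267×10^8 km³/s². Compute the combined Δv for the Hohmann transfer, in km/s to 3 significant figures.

Δv = 14.2 km/s

Transfer-ellipse semi-major axis a_t = (r₁ + r₂)/2 = (1.580×10^5 + 9.770×10^5)/2 = 5.675×10^5 km.
Circular speed at r₁: v₁ = √(μ/r₁) = √(1.267×10^8/1.580×10^5) = 28.318 km/s.
On the transfer ellipse at r₁, vis-viva equation gives v_p = √[μ(2/r₁ − 1/a_t)] = 37.156 km/s.
First burn Δv₁ = |v_p − v₁| = 8.838 km/s.
Circular speed at r₂: v₂ = √(μ/r₂) = 11.388 km/s.
Transfer-orbit speed at r₂: v_a = √[μ(2/r₂ − 1/a_t)] = 6.0088 km/s.
Second burn Δv₂ = |v₂ − v_a| = 5.379 km/s.
Total Δv = Δv₁ + Δv₂ = 14.22 km/s.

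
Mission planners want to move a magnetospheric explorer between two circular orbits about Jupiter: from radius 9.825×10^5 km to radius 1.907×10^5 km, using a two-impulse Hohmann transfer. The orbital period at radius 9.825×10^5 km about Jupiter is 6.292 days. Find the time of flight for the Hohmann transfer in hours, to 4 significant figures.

From Kepler's third law T² = 4π²r³/μ at r = 9.825×10^5 km, T = 6.292 days = 6.292 × 86400 s = 5.436288×10^5 s: μ = 4π²r³/T² = 1.26693×10^8 km³/s².
Transfer-ellipse semi-major axis a_t = (r₁ + r₂)/2 = (9.825×10^5 + 1.907×10^5)/2 = 5.866×10^5 km.
Half the transfer-orbit period gives t = π√(a_t³/μ) = 1.254×10^5 s.
Converting: 1.254×10^5 s ÷ 3600 s/hour = 34.83 hours.

t = 34.83 hours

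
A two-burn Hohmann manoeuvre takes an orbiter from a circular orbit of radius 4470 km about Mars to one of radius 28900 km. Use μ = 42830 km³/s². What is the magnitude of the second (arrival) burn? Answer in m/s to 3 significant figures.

Δv₂ = 587 m/s

The Hohmann ellipse has a_t = (r₁ + r₂)/2 = 16685 km.
Circular speed at r = 28900 km: v_c = √(μ/r) = 1.2174 km/s.
Transfer-orbit speed at the same r (vis-viva, a = a_t): v_t = √[μ(2/r − 1/a_t)] = 0.63011 km/s.
Δv₂ = |v_t − v_c| = |0.63011 − 1.2174| = 0.5873 km/s.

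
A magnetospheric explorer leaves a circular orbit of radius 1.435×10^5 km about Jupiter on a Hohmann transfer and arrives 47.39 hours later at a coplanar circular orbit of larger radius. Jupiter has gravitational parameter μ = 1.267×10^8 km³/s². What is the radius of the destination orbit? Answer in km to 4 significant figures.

Transfer time t = 47.39 hours = 1.70604×10^5 s, and t = π√(a_t³/μ).
So a_t = (μ t²/π²)^(1/3) = (1.267×10^8 × (1.70604×10^5)² / π²)^(1/3) = 7.2025×10^5 km.
Since a_t = (r₁ + r₂)/2, r₂ = 2a_t − r₁ = 2×7.2025×10^5 − 1.435×10^5 = 1.297×10^6 km.

r₂ = 1.297×10^6 km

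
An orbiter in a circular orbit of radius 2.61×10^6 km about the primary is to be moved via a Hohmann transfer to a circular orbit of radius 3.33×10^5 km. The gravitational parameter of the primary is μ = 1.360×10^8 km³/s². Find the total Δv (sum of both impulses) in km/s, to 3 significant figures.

Δv = 10.5 km/s

The Hohmann ellipse has a_t = (r₁ + r₂)/2 = 1.4715×10^6 km.
At r₁ the circular-orbit speed is v₁ = √(μ/r₁) = 7.219 km/s.
Transfer-orbit speed at r₁ (v² = μ(2/r − 1/a)): v_a = √[μ(2/r₁ − 1/a_t)] = 3.434 km/s.
First burn Δv₁ = |v_a − v₁| = 3.785 km/s.
At r₂, v₂ = √(μ/r₂) = 20.20912 km/s.
Transfer-orbit speed at r₂: v_p = √[μ(2/r₂ − 1/a_t)] = 26.91457 km/s.
Second burn Δv₂ = |v₂ − v_p| = 6.705 km/s.
Δv = Δv₁ + Δv₂ = 3.785 + 6.705 = 10.49 km/s.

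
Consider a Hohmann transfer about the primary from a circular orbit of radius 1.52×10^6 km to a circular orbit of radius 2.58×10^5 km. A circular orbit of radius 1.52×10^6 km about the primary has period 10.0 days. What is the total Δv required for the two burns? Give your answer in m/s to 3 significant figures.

Δv = 13400 m/s

From Kepler's third law T² = 4π²r³/μ at r = 1.52×10^6 km, T = 10.0 days = 10.0 × 86400 s = 8.640×10^5 s: μ = 4π²r³/T² = 1.85722×10^8 km³/s².
The Hohmann ellipse has a_t = (r₁ + r₂)/2 = 8.890×10^5 km.
Circular speed at r₁: v₁ = √(μ/r₁) = √(1.85722×10^8/1.520×10^6) = 11.054 km/s.
On the transfer ellipse at r₁, vis-viva equation gives v_a = √[μ(2/r₁ − 1/a_t)] = 5.9548 km/s.
First burn Δv₁ = |v_a − v₁| = 5.099 km/s.
Circular speed at r₂: v₂ = √(μ/r₂) = 26.830 km/s.
Transfer-orbit speed at r₂: v_p = √[μ(2/r₂ − 1/a_t)] = 35.083 km/s.
Second burn Δv₂ = |v₂ − v_p| = 8.253 km/s.
Δv = Δv₁ + Δv₂ = 5.099 + 8.253 = 13.35 km/s.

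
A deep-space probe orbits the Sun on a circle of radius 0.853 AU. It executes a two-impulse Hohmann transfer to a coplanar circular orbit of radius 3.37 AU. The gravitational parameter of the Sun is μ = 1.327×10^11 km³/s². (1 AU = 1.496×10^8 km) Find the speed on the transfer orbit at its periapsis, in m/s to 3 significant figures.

v = 40700 m/s

In km: r₁ = 0.853 × 1.496×10^8 = 1.276088×10^8 km; r₂ = 3.37 × 1.496×10^8 = 5.04152×10^8 km.
Semi-major axis of the transfer orbit: a_t = (1.276088×10^8 + 5.04152×10^8)/2 = 3.158804×10^8 km.
The periapsis of the transfer ellipse is at r = 1.276088×10^8 km.
Vis-viva: v = √[μ(2/r − 1/a_t)] = √[1.327×10^11 × (2/1.276088×10^8 − 1/3.158804×10^8)] = 40.74 km/s.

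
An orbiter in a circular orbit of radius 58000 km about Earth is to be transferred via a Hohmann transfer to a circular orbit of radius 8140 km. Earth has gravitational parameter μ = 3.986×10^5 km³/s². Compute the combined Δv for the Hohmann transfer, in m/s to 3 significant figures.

Transfer-ellipse semi-major axis a_t = (r₁ + r₂)/2 = (58000 + 8140)/2 = 33070 km.
At r₁ the circular-orbit speed is v₁ = √(μ/r₁) = 2.62153 km/s.
On the transfer ellipse at r₁, v² = μ(2/r − 1/a) gives v_a = √[μ(2/r₁ − 1/a_t)] = 1.30062 km/s.
First burn Δv₁ = |v_a − v₁| = 1.32091 km/s.
At r₂, v₂ = √(μ/r₂) = 6.99772 km/s.
Transfer-orbit speed at r₂: v_p = √[μ(2/r₂ − 1/a_t)] = 9.26730 km/s.
Second burn Δv₂ = |v₂ − v_p| = 2.26958 km/s.
Total Δv = Δv₁ + Δv₂ = 3.590 km/s.

Δv = 3590 m/s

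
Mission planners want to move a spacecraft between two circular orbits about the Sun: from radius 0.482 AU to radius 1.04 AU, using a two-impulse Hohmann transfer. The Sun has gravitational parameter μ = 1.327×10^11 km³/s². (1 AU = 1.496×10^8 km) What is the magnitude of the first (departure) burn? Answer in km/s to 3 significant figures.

Δv₁ = 7.25 km/s

In km: r₁ = 0.482 × 1.496×10^8 = 7.21072×10^7 km; r₂ = 1.04 × 1.496×10^8 = 1.55584×10^8 km.
Semi-major axis of the transfer orbit: a_t = (7.21072×10^7 + 1.55584×10^8)/2 = 1.138456×10^8 km.
On the circular orbit at r = 7.21072×10^7 km, v_c = √(μ/r) = 42.899 km/s.
Transfer-orbit speed at the same r (vis-viva, a = a_t): v_t = √[μ(2/r − 1/a_t)] = 50.150 km/s.
Δv₁ = |v_t − v_c| = |50.150 − 42.899| = 7.251 km/s.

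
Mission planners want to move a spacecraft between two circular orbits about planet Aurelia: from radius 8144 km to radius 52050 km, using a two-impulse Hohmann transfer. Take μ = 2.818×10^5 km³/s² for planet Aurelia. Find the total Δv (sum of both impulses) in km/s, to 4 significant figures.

Transfer-ellipse semi-major axis a_t = (r₁ + r₂)/2 = (8144 + 52050)/2 = 30097 km.
At r₁ the circular-orbit speed is v₁ = √(μ/r₁) = 5.882360 km/s.
Transfer-orbit speed at r₁ (vis-viva): v_p = √[μ(2/r₁ − 1/a_t)] = 7.735713 km/s.
First burn Δv₁ = |v_p − v₁| = 1.8534 km/s.
Circular speed at r₂: v₂ = √(μ/r₂) = 2.3268 km/s.
Transfer-orbit speed at r₂: v_a = √[μ(2/r₂ − 1/a_t)] = 1.2104 km/s.
Second burn Δv₂ = |v₂ − v_a| = 1.1164 km/s.
Total Δv = Δv₁ + Δv₂ = 2.970 km/s.

Δv = 2.970 km/s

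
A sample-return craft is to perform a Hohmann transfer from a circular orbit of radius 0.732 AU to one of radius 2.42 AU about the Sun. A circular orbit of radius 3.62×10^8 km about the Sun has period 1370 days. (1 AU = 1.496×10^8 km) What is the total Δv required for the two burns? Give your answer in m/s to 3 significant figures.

From Kepler's third law T² = 4π²r³/μ at r = 3.62×10^8 km, T = 1370 days = 1370 × 86400 s = 1.18368×10^8 s: μ = 4π²r³/T² = 1.33665×10^11 km³/s².
In km: r₁ = 0.732 × 1.496×10^8 = 1.095072×10^8 km; r₂ = 2.42 × 1.496×10^8 = 3.62032×10^8 km.
Semi-major axis of the transfer orbit: a_t = (1.095072×10^8 + 3.62032×10^8)/2 = 2.357696×10^8 km.
At r₁ the circular-orbit speed is v₁ = √(μ/r₁) = 34.937 km/s.
On the transfer ellipse at r₁, v² = μ(2/r − 1/a) gives v_p = √[μ(2/r₁ − 1/a_t)] = 43.293 km/s.
First burn Δv₁ = |v_p − v₁| = 8.356 km/s.
At r₂, v₂ = √(μ/r₂) = 19.215 km/s.
Transfer-orbit speed at r₂: v_a = √[μ(2/r₂ − 1/a_t)] = 13.095 km/s.
Second burn Δv₂ = |v₂ − v_a| = 6.120 km/s.
Δv = Δv₁ + Δv₂ = 8.356 + 6.120 = 14.48 km/s.

Δv = 14500 m/s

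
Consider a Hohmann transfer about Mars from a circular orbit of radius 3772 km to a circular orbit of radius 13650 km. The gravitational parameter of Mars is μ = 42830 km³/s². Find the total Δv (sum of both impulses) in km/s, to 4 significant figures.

Δv = 1.454 km/s

The Hohmann ellipse has a_t = (r₁ + r₂)/2 = 8711 km.
Circular speed at r₁: v₁ = √(μ/r₁) = √(42830/3772) = 3.36968 km/s.
Transfer-orbit speed at r₁ (v² = μ(2/r − 1/a)): v_p = √[μ(2/r₁ − 1/a_t)] = 4.21814 km/s.
First burn Δv₁ = |v_p − v₁| = 0.8485 km/s.
At r₂, v₂ = √(μ/r₂) = 1.77136 km/s.
Transfer-orbit speed at r₂: v_a = √[μ(2/r₂ − 1/a_t)] = 1.16563 km/s.
Second burn Δv₂ = |v₂ − v_a| = 0.6057 km/s.
Δv = Δv₁ + Δv₂ = 0.8485 + 0.6057 = 1.454 km/s.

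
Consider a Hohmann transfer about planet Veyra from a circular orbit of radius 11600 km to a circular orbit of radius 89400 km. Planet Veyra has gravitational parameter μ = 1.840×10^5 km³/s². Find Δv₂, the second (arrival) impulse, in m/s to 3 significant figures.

The Hohmann ellipse has a_t = (r₁ + r₂)/2 = 50500 km.
Circular speed at r = 89400 km: v_c = √(μ/r) = 1.434631 km/s.
Transfer-orbit speed at the same r (vis-viva, a = a_t): v_t = √[μ(2/r − 1/a_t)] = 0.6875804 km/s.
Δv₂ = |v_t − v_c| = |0.6875804 − 1.434631| = 0.7471 km/s.

Δv₂ = 747 m/s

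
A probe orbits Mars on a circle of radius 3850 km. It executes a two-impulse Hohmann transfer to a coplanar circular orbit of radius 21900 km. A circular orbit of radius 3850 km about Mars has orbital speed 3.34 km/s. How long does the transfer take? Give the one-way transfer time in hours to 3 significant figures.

From the circular-orbit relation v² = μ/r at r = 3850 km: μ = v²r = (3.34)² × 3850 = 42949.1 km³/s².
The Hohmann ellipse has a_t = (r₁ + r₂)/2 = 12875 km.
Half the transfer-orbit period gives t = π√(a_t³/μ) = 22150 s.
Converting: 22150 s ÷ 3600 s/hour = 6.15 hours.

t = 6.15 hours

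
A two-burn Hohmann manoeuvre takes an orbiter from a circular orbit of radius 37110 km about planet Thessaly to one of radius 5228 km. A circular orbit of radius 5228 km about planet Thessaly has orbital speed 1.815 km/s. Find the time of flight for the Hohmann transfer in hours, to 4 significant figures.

t = 20.48 hours

From the circular-orbit relation v² = μ/r at r = 5228 km: μ = v²r = (1.815)² × 5228 = 17222.2 km³/s².
Semi-major axis of the transfer orbit: a_t = (37110 + 5228)/2 = 21169 km.
By Kepler's third law the transfer-orbit period is T = 2π√(a_t³/μ), so t = T/2 = 73730 s.
Converting: 73730 s ÷ 3600 s/hour = 20.48 hours.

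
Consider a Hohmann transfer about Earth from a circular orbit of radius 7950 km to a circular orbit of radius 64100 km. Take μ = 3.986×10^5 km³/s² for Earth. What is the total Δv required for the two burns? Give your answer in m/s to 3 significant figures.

The Hohmann ellipse has a_t = (r₁ + r₂)/2 = 36025 km.
Circular speed at r₁: v₁ = √(μ/r₁) = √(3.986×10^5/7950) = 7.0808 km/s.
On the transfer ellipse at r₁, vis-viva gives v_p = √[μ(2/r₁ − 1/a_t)] = 9.4452 km/s.
First burn Δv₁ = |v_p − v₁| = 2.3644 km/s.
At r₂, v₂ = √(μ/r₂) = 2.49367 km/s.
Transfer-orbit speed at r₂: v_a = √[μ(2/r₂ − 1/a_t)] = 1.17144 km/s.
Second burn Δv₂ = |v₂ − v_a| = 1.3222 km/s.
Total Δv = Δv₁ + Δv₂ = 3.687 km/s.

Δv = 3690 m/s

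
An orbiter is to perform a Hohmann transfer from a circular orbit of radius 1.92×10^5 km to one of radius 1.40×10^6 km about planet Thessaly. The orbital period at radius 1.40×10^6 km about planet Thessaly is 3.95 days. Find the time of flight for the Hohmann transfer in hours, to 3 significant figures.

t = 20.3 hours

From Kepler's third law T² = 4π²r³/μ at r = 1.40×10^6 km, T = 3.95 days = 3.95 × 86400 s = 3.4128×10^5 s: μ = 4π²r³/T² = 9.30084×10^8 km³/s².
Transfer-ellipse semi-major axis a_t = (r₁ + r₂)/2 = (1.920×10^5 + 1.400×10^6)/2 = 7.960×10^5 km.
Half the transfer-orbit period gives t = π√(a_t³/μ) = 73160 s.
Converting: 73160 s ÷ 3600 s/hour = 20.3 hours.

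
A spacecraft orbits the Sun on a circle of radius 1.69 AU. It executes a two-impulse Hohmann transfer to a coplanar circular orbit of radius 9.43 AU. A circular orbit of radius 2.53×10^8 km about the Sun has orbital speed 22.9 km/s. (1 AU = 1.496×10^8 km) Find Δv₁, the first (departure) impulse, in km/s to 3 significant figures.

From the circular-orbit relation v² = μ/r at r = 2.53×10^8 km: μ = v²r = (22.9)² × 2.53×10^8 = 1.32676×10^11 km³/s².
In km: r₁ = 1.69 × 1.496×10^8 = 2.52824×10^8 km; r₂ = 9.43 × 1.496×10^8 = 1.410728×10^9 km.
Semi-major axis of the transfer orbit: a_t = (2.52824×10^8 + 1.410728×10^9)/2 = 8.31776×10^8 km.
On the circular orbit at r = 2.52824×10^8 km, v_c = √(μ/r) = 22.908 km/s.
Vis-viva on the transfer ellipse at r = 2.52824×10^8 km gives v_t = √[μ(2/r − 1/a_t)] = 29.834 km/s.
Δv₁ = |v_t − v_c| = |29.834 − 22.908| = 6.926 km/s.

Δv₁ = 6.93 km/s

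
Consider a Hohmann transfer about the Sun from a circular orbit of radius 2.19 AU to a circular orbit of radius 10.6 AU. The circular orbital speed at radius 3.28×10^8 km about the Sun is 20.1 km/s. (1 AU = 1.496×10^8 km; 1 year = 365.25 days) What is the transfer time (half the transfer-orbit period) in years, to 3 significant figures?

From the circular-orbit relation v² = μ/r at r = 3.28×10^8 km: μ = v²r = (20.1)² × 3.28×10^8 = 1.32515×10^11 km³/s².
In km: r₁ = 2.19 × 1.496×10^8 = 3.27624×10^8 km; r₂ = 10.6 × 1.496×10^8 = 1.58576×10^9 km.
Semi-major axis of the transfer orbit: a_t = (3.27624×10^8 + 1.58576×10^9)/2 = 9.56692×10^8 km.
Half the transfer-orbit period gives t = π√(a_t³/μ) = 2.554×10^8 s.
Converting: 2.554×10^8 s ÷ 3.15576×10^7 s/year (365.25 × 86400) = 8.09 years.

t = 8.09 years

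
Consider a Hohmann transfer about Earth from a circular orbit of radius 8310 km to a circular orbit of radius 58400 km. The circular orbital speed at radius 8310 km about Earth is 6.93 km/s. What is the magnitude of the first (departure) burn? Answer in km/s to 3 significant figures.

Δv₁ = 2.24 km/s

From the circular-orbit relation v² = μ/r at r = 8310 km: μ = v²r = (6.93)² × 8310 = 3.99087×10^5 km³/s².
Transfer-ellipse semi-major axis a_t = (r₁ + r₂)/2 = (8310 + 58400)/2 = 33355 km.
On the circular orbit at r = 8310 km, v_c = √(μ/r) = 6.930 km/s.
Vis-viva on the transfer ellipse at r = 8310 km gives v_t = √[μ(2/r − 1/a_t)] = 9.170 km/s.
Δv₁ = |v_t − v_c| = |9.170 − 6.930| = 2.240 km/s.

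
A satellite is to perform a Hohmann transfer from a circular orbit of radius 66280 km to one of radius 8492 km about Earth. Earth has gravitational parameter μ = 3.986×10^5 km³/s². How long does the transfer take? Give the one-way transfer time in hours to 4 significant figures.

Transfer-ellipse semi-major axis a_t = (r₁ + r₂)/2 = (66280 + 8492)/2 = 37386 km.
Transfer time t = π√(a_t³/μ) = π√((37386)³ / 3.986×10^5) = 35970 s.
Converting: 35970 s ÷ 3600 s/hour = 9.992 hours.

t = 9.992 hours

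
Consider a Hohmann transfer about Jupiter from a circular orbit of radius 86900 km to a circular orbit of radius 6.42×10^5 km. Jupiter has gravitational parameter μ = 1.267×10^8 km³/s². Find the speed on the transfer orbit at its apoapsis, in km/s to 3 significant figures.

v = 6.86 km/s

The Hohmann ellipse has a_t = (r₁ + r₂)/2 = 3.6445×10^5 km.
The apoapsis of the transfer ellipse is at r = 6.420×10^5 km.
Vis-viva: v = √[μ(2/r − 1/a_t)] = √[1.267×10^8 × (2/6.420×10^5 − 1/3.6445×10^5)] = 6.860 km/s.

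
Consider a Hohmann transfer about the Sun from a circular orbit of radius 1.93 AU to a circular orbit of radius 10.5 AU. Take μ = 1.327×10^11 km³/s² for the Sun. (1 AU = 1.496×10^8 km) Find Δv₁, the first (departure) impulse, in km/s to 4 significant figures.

In km: r₁ = 1.93 × 1.496×10^8 = 2.88728×10^8 km; r₂ = 10.5 × 1.496×10^8 = 1.5708×10^9 km.
Transfer-ellipse semi-major axis a_t = (r₁ + r₂)/2 = (2.88728×10^8 + 1.5708×10^9)/2 = 9.29764×10^8 km.
On the circular orbit at r = 2.88728×10^8 km, v_c = √(μ/r) = 21.438 km/s.
Transfer-orbit speed at the same r (vis-viva, a = a_t): v_t = √[μ(2/r − 1/a_t)] = 27.865 km/s.
Δv₁ = |v_t − v_c| = |27.865 − 21.438| = 6.427 km/s.

Δv₁ = 6.427 km/s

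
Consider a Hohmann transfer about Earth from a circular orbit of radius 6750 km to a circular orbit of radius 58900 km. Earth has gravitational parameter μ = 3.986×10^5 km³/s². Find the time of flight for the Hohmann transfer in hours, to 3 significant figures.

t = 8.22 hours

The Hohmann ellipse has a_t = (r₁ + r₂)/2 = 32825 km.
By Kepler's third law the transfer-orbit period is T = 2π√(a_t³/μ), so t = T/2 = 29590 s.
Converting: 29590 s ÷ 3600 s/hour = 8.22 hours.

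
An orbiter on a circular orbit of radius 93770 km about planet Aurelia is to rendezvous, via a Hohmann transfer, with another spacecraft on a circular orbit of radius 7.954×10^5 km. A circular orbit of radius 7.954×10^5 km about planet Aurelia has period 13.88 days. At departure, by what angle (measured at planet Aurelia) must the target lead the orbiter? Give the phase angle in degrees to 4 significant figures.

From Kepler's third law T² = 4π²r³/μ at r = 7.954×10^5 km, T = 13.88 days = 13.88 × 86400 s = 1.199232×10^6 s: μ = 4π²r³/T² = 1.38137×10^7 km³/s².
Transfer-ellipse semi-major axis a_t = (r₁ + r₂)/2 = (93770 + 7.954×10^5)/2 = 4.44585×10^5 km.
The half-period of the transfer ellipse is t = π√(a_t³/μ) = 2.5057×10^5 s.
The target's mean motion on its circular orbit is ω₂ = √(μ/r₂³) = 5.2393×10^-6 rad/s.
Angle swept by the target during transfer: ω₂·t = 1.3128 rad = 75.22°.
The orbiter traverses 180° on the transfer ellipse, so the target must lead by 180° − 75.22° = 104.8°.

φ = 104.8°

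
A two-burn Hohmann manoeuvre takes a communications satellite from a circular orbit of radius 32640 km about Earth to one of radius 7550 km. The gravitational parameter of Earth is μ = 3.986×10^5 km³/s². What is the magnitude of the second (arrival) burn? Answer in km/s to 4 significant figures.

Δv₂ = 1.994 km/s

Semi-major axis of the transfer orbit: a_t = (32640 + 7550)/2 = 20095 km.
Circular speed at r = 7550 km: v_c = √(μ/r) = 7.266 km/s.
Transfer-orbit speed at the same r (vis-viva, a = a_t): v_t = √[μ(2/r − 1/a_t)] = 9.260 km/s.
Δv₂ = |v_t − v_c| = |9.260 − 7.266| = 1.994 km/s.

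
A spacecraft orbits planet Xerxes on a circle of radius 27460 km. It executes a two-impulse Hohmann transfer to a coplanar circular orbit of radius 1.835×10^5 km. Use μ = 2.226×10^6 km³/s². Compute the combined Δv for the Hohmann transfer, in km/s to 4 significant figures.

Δv = 4.578 km/s

The Hohmann ellipse has a_t = (r₁ + r₂)/2 = 1.0548×10^5 km.
Circular speed at r₁: v₁ = √(μ/r₁) = √(2.226×10^6/27460) = 9.00352 km/s.
On the transfer ellipse at r₁, v² = μ(2/r − 1/a) gives v_p = √[μ(2/r₁ − 1/a_t)] = 11.8753 km/s.
First burn Δv₁ = |v_p − v₁| = 2.872 km/s.
At r₂, v₂ = √(μ/r₂) = 3.483 km/s.
Transfer-orbit speed at r₂: v_a = √[μ(2/r₂ − 1/a_t)] = 1.777 km/s.
Second burn Δv₂ = |v₂ − v_a| = 1.706 km/s.
Total Δv = Δv₁ + Δv₂ = 4.578 km/s.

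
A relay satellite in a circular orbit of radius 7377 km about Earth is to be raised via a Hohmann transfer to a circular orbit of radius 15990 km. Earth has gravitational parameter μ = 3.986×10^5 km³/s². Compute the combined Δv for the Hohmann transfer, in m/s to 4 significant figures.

Δv = 2274 m/s

The Hohmann ellipse has a_t = (r₁ + r₂)/2 = 11683.5 km.
Circular speed at r₁: v₁ = √(μ/r₁) = √(3.986×10^5/7377) = 7.3507 km/s.
Transfer-orbit speed at r₁ (vis-viva equation): v_p = √[μ(2/r₁ − 1/a_t)] = 8.5994 km/s.
First burn Δv₁ = |v_p − v₁| = 1.249 km/s.
Circular speed at r₂: v₂ = √(μ/r₂) = 4.99280 km/s.
Transfer-orbit speed at r₂: v_a = √[μ(2/r₂ − 1/a_t)] = 3.96733 km/s.
Second burn Δv₂ = |v₂ − v_a| = 1.025 km/s.
Total Δv = Δv₁ + Δv₂ = 2.274 km/s.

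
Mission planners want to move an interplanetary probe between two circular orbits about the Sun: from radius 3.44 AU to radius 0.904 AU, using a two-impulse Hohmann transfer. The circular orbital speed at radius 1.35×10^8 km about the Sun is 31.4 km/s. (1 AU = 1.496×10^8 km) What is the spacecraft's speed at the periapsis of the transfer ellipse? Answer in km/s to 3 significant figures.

v = 39.5 km/s

From the circular-orbit relation v² = μ/r at r = 1.35×10^8 km: μ = v²r = (31.4)² × 1.35×10^8 = 1.33105×10^11 km³/s².
In km: r₁ = 3.44 × 1.496×10^8 = 5.14624×10^8 km; r₂ = 0.904 × 1.496×10^8 = 1.352384×10^8 km.
Transfer-ellipse semi-major axis a_t = (r₁ + r₂)/2 = (5.14624×10^8 + 1.352384×10^8)/2 = 3.249312×10^8 km.
The periapsis of the transfer ellipse is at r = 1.352384×10^8 km.
Applying v² = μ(2/r − 1/a_t): v = 39.48 km/s.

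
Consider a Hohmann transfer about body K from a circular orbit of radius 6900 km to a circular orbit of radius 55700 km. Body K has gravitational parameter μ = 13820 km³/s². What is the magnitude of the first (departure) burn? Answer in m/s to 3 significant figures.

Δv₁ = 473 m/s

Transfer-ellipse semi-major axis a_t = (r₁ + r₂)/2 = (6900 + 55700)/2 = 31300 km.
On the circular orbit at r = 6900 km, v_c = √(μ/r) = 1.4152 km/s.
Vis-viva on the transfer ellipse at r = 6900 km gives v_t = √[μ(2/r − 1/a_t)] = 1.8879 km/s.
Δv₁ = |v_t − v_c| = |1.8879 − 1.4152| = 0.4727 km/s.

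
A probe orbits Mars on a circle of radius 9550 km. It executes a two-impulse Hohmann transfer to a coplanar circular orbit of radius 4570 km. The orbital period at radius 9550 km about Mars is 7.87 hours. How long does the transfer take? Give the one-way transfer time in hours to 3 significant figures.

t = 2.50 hours

From Kepler's third law T² = 4π²r³/μ at r = 9550 km, T = 7.87 hours = 7.87 × 3600 s = 28332 s: μ = 4π²r³/T² = 42836.6 km³/s².
Transfer-ellipse semi-major axis a_t = (r₁ + r₂)/2 = (9550 + 4570)/2 = 7060 km.
Transfer time t = π√(a_t³/μ) = π√((7060)³ / 42836.6) = 9004 s.
Converting: 9004 s ÷ 3600 s/hour = 2.50 hours.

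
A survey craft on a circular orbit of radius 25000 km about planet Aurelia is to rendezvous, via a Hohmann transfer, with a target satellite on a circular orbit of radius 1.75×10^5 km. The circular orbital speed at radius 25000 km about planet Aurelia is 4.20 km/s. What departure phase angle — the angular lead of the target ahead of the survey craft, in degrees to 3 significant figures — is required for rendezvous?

φ = 102°

From the circular-orbit relation v² = μ/r at r = 25000 km: μ = v²r = (4.20)² × 25000 = 4.41000×10^5 km³/s².
Semi-major axis of the transfer orbit: a_t = (25000 + 1.750×10^5)/2 = 1.000×10^5 km.
Transfer time t = π√(a_t³/μ) = 1.496×10^5 s.
Target angular speed ω₂ = √(μ/r₂³) = 9.071×10^-6 rad/s.
Angle swept by the target during transfer: ω₂·t = 1.357 rad = 77.75°.
Arrival is 180° from departure on the ellipse, so φ = 180° − 77.75° = 102°.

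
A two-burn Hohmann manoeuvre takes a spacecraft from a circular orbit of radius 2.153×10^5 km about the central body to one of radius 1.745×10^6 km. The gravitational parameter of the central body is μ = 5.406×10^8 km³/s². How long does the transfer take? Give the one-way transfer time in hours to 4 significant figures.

t = 36.42 hours

The Hohmann ellipse has a_t = (r₁ + r₂)/2 = 9.8015×10^5 km.
Half the transfer-orbit period gives t = π√(a_t³/μ) = 1.311×10^5 s.
Converting: 1.311×10^5 s ÷ 3600 s/hour = 36.42 hours.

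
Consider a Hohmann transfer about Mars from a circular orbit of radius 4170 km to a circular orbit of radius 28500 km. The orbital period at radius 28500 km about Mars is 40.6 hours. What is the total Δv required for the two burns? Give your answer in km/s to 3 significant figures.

From Kepler's third law T² = 4π²r³/μ at r = 28500 km, T = 40.6 hours = 40.6 × 3600 s = 1.4616×10^5 s: μ = 4π²r³/T² = 42779.7 km³/s².
Transfer-ellipse semi-major axis a_t = (r₁ + r₂)/2 = (4170 + 28500)/2 = 16335 km.
Circular speed at r₁: v₁ = √(μ/r₁) = √(42779.7/4170) = 3.203 km/s.
Transfer-orbit speed at r₁ (v² = μ(2/r − 1/a)): v_p = √[μ(2/r₁ − 1/a_t)] = 4.231 km/s.
First burn Δv₁ = |v_p − v₁| = 1.028 km/s.
At r₂, v₂ = √(μ/r₂) = 1.2251695 km/s.
Transfer-orbit speed at r₂: v_a = √[μ(2/r₂ − 1/a_t)] = 0.61901996 km/s.
Second burn Δv₂ = |v₂ − v_a| = 0.6061 km/s.
Total Δv = Δv₁ + Δv₂ = 1.634 km/s.

Δv = 1.63 km/s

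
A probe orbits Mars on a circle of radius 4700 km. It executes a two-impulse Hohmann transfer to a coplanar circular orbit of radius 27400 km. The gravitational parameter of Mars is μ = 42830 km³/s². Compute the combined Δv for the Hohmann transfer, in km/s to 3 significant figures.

Δv = 1.50 km/s

The Hohmann ellipse has a_t = (r₁ + r₂)/2 = 16050 km.
Circular speed at r₁: v₁ = √(μ/r₁) = √(42830/4700) = 3.0187 km/s.
On the transfer ellipse at r₁, v² = μ(2/r − 1/a) gives v_p = √[μ(2/r₁ − 1/a_t)] = 3.9442 km/s.
First burn Δv₁ = |v_p − v₁| = 0.9255 km/s.
Circular speed at r₂: v₂ = √(μ/r₂) = 1.2503 km/s.
Transfer-orbit speed at r₂: v_a = √[μ(2/r₂ − 1/a_t)] = 0.67657 km/s.
Second burn Δv₂ = |v₂ − v_a| = 0.5737 km/s.
Δv = Δv₁ + Δv₂ = 0.9255 + 0.5737 = 1.499 km/s.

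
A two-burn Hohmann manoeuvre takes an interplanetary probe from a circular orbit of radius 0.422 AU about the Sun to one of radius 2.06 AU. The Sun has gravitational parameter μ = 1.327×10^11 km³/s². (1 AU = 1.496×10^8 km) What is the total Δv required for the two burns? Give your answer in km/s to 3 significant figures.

In km: r₁ = 0.422 × 1.496×10^8 = 6.31312×10^7 km; r₂ = 2.06 × 1.496×10^8 = 3.08176×10^8 km.
The Hohmann ellipse has a_t = (r₁ + r₂)/2 = 1.856536×10^8 km.
Circular speed at r₁: v₁ = √(μ/r₁) = √(1.327×10^11/6.31312×10^7) = 45.85 km/s.
Transfer-orbit speed at r₁ (vis-viva equation): v_p = √[μ(2/r₁ − 1/a_t)] = 59.07 km/s.
First burn Δv₁ = |v_p − v₁| = 13.22 km/s.
At r₂, v₂ = √(μ/r₂) = 20.75 km/s.
Transfer-orbit speed at r₂: v_a = √[μ(2/r₂ − 1/a_t)] = 12.10 km/s.
Second burn Δv₂ = |v₂ − v_a| = 8.650 km/s.
Δv = Δv₁ + Δv₂ = 13.22 + 8.650 = 21.87 km/s.

Δv = 21.9 km/s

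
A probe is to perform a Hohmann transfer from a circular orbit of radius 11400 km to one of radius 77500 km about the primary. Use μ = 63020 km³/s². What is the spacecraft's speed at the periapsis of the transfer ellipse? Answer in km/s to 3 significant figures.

The Hohmann ellipse has a_t = (r₁ + r₂)/2 = 44450 km.
At periapsis, r = 11400 km.
Vis-viva: v = √[μ(2/r − 1/a_t)] = √[63020 × (2/11400 − 1/44450)] = 3.105 km/s.

v = 3.10 km/s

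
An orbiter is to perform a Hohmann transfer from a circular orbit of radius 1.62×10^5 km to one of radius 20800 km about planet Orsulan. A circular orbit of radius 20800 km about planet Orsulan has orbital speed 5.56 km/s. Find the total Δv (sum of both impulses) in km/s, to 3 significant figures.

Δv = 2.88 km/s

From the circular-orbit relation v² = μ/r at r = 20800 km: μ = v²r = (5.56)² × 20800 = 6.43003×10^5 km³/s².
The Hohmann ellipse has a_t = (r₁ + r₂)/2 = 91400 km.
At r₁ the circular-orbit speed is v₁ = √(μ/r₁) = 1.992 km/s.
Transfer-orbit speed at r₁ (vis-viva equation): v_a = √[μ(2/r₁ − 1/a_t)] = 0.9504 km/s.
First burn Δv₁ = |v_a − v₁| = 1.042 km/s.
Circular speed at r₂: v₂ = √(μ/r₂) = 5.560 km/s.
Transfer-orbit speed at r₂: v_p = √[μ(2/r₂ − 1/a_t)] = 7.402 km/s.
Second burn Δv₂ = |v₂ − v_p| = 1.842 km/s.
Δv = Δv₁ + Δv₂ = 1.042 + 1.842 = 2.884 km/s.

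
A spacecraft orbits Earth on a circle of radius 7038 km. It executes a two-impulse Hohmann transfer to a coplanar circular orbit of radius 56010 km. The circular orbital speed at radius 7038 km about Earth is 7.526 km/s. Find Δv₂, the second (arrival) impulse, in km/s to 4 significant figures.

From the circular-orbit relation v² = μ/r at r = 7038 km: μ = v²r = (7.526)² × 7038 = 3.98637×10^5 km³/s².
The Hohmann ellipse has a_t = (r₁ + r₂)/2 = 31524 km.
Circular speed at r = 56010 km: v_c = √(μ/r) = 2.668 km/s.
Transfer-orbit speed at the same r (vis-viva, a = a_t): v_t = √[μ(2/r − 1/a_t)] = 1.261 km/s.
Δv₂ = |v_t − v_c| = |1.261 − 2.668| = 1.407 km/s.

Δv₂ = 1.407 km/s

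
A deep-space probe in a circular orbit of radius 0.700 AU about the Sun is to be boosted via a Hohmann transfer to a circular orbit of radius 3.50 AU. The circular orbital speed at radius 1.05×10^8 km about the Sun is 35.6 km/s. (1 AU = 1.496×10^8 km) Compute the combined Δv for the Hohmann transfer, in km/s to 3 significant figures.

From the circular-orbit relation v² = μ/r at r = 1.05×10^8 km: μ = v²r = (35.6)² × 1.05×10^8 = 1.33073×10^11 km³/s².
In km: r₁ = 0.700 × 1.496×10^8 = 1.0472×10^8 km; r₂ = 3.50 × 1.496×10^8 = 5.236×10^8 km.
Semi-major axis of the transfer orbit: a_t = (1.0472×10^8 + 5.236×10^8)/2 = 3.1416×10^8 km.
Circular speed at r₁: v₁ = √(μ/r₁) = √(1.33073×10^11/1.0472×10^8) = 35.65 km/s.
Transfer-orbit speed at r₁ (vis-viva): v_p = √[μ(2/r₁ − 1/a_t)] = 46.02 km/s.
First burn Δv₁ = |v_p − v₁| = 10.37 km/s.
Circular speed at r₂: v₂ = √(μ/r₂) = 15.942 km/s.
Transfer-orbit speed at r₂: v_a = √[μ(2/r₂ − 1/a_t)] = 9.2042 km/s.
Second burn Δv₂ = |v₂ − v_a| = 6.738 km/s.
Δv = Δv₁ + Δv₂ = 10.37 + 6.738 = 17.11 km/s.

Δv = 17.1 km/s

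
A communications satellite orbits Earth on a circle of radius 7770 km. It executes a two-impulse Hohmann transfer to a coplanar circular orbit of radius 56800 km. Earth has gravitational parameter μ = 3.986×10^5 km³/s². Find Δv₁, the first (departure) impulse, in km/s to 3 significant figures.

Δv₁ = 2.34 km/s

Semi-major axis of the transfer orbit: a_t = (7770 + 56800)/2 = 32285 km.
Circular speed at r = 7770 km: v_c = √(μ/r) = 7.162 km/s.
Transfer-orbit speed at the same r (vis-viva, a = a_t): v_t = √[μ(2/r − 1/a_t)] = 9.500 km/s.
Δv₁ = |v_t − v_c| = |9.500 − 7.162| = 2.338 km/s.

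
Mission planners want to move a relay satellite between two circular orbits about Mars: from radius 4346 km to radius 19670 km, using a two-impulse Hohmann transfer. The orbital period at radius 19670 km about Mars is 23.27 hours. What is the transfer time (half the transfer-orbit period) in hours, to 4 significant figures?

t = 5.550 hours

From Kepler's third law T² = 4π²r³/μ at r = 19670 km, T = 23.27 hours = 23.27 × 3600 s = 83772 s: μ = 4π²r³/T² = 42812.9 km³/s².
Transfer-ellipse semi-major axis a_t = (r₁ + r₂)/2 = (4346 + 19670)/2 = 12008 km.
Half the transfer-orbit period gives t = π√(a_t³/μ) = 19980 s.
Converting: 19980 s ÷ 3600 s/hour = 5.550 hours.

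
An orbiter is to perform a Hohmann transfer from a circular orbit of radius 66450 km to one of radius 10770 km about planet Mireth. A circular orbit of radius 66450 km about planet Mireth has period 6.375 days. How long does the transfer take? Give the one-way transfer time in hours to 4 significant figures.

t = 33.88 hours

From Kepler's third law T² = 4π²r³/μ at r = 66450 km, T = 6.375 days = 6.375 × 86400 s = 5.508×10^5 s: μ = 4π²r³/T² = 38181.8 km³/s².
The Hohmann ellipse has a_t = (r₁ + r₂)/2 = 38610 km.
By Kepler's third law the transfer-orbit period is T = 2π√(a_t³/μ), so t = T/2 = 1.2198×10^5 s.
Converting: 1.2198×10^5 s ÷ 3600 s/hour = 33.88 hours.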